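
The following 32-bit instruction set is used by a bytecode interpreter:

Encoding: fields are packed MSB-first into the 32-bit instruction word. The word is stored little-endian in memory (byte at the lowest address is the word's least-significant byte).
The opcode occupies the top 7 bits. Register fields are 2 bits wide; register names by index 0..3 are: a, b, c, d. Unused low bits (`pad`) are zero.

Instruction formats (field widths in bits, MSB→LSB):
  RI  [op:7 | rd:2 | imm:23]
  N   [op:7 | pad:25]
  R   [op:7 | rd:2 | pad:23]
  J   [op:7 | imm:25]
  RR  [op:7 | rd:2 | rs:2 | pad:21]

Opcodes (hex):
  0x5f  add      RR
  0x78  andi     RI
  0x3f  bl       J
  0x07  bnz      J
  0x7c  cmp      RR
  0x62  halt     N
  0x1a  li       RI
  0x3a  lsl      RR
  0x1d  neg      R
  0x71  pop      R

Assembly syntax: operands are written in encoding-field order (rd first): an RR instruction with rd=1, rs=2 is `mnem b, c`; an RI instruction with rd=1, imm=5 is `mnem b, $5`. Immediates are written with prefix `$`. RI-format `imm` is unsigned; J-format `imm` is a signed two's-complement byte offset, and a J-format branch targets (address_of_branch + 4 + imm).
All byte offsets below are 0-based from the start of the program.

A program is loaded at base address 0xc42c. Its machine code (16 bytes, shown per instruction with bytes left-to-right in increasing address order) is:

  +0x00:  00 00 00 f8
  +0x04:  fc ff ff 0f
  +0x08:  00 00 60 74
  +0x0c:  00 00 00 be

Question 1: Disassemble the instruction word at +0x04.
bnz $-4

[04] fc ff ff 0f → 0x0ffffffc
  opcode bits[31:25]=0x7: bnz/J
  imm: (w>>0)&0x1ffffff=0x1fffffc (s25→-4) → $-4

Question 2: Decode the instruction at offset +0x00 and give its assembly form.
cmp a, a

+0x00: 00 00 00 f8 ⇒ word 0xf8000000 (little)
  top 7b → 0x7c → cmp [RR]
  rd@[24:23]=0x0 ⇒ a
  rs@[22:21]=0x0 ⇒ a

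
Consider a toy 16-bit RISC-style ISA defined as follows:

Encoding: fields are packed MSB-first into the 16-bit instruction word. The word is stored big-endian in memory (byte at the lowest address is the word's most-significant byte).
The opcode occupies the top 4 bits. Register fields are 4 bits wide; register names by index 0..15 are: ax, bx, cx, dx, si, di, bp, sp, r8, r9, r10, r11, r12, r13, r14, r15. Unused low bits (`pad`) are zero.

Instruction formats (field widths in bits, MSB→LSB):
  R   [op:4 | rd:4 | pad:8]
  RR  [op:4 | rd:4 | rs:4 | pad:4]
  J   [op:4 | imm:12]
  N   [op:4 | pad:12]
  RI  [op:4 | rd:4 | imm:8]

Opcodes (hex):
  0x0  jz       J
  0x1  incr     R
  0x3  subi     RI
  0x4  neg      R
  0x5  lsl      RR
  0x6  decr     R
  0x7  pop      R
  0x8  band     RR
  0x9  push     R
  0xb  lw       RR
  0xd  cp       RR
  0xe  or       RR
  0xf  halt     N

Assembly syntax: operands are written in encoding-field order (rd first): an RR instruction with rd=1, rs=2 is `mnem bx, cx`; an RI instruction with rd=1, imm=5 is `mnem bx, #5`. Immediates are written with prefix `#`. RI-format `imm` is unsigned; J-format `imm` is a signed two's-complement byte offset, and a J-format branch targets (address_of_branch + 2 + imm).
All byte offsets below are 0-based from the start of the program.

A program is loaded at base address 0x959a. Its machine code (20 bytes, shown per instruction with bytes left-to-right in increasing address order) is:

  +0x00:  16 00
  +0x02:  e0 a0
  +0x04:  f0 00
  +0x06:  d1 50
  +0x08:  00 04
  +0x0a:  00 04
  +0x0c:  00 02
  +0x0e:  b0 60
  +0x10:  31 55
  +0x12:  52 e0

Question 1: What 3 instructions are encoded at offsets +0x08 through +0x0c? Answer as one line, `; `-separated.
jz #4; jz #4; jz #2

@+08  big-endian(00 04) = 0x0004
  opcode bits[15:12]=0x0: jz/J
  imm: (w>>0)&0xfff=0x4 → #4
@+0a  big-endian(00 04) = 0x0004
  opcode bits[15:12]=0x0: jz/J
  imm: (w>>0)&0xfff=0x4 → #4
@+0c  big-endian(00 02) = 0x0002
  opcode bits[15:12]=0x0: jz/J
  imm: (w>>0)&0xfff=0x2 → #2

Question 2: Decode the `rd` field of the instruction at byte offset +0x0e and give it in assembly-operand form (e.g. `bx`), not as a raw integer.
ax

@+0e  big-endian(b0 60) = 0xb060
  opcode bits[15:12]=0xb: lw/RR
  [11:8] rd=0 = ax
  [7:4] rs=6 = bp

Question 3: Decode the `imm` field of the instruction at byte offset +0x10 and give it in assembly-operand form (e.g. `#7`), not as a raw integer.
#85

@+10  big-endian(31 55) = 0x3155
  opcode bits[15:12]=0x3: subi/RI
  rd@[11:8]=0x1 ⇒ bx
  imm@[7:0]=0x55 ⇒ #85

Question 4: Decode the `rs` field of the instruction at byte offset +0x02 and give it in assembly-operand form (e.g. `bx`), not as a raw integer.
r10

off 0x02: read e0 a0 as big → 0xe0a0
  opcode bits[15:12]=0xe: or/RR
  rd: (w>>8)&0xf=0x0 → ax
  rs: (w>>4)&0xf=0xa → r10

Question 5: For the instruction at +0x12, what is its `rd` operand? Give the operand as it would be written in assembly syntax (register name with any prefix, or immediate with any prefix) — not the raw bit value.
cx

off 0x12: read 52 e0 as big → 0x52e0
  top 4b → 0x5 → lsl [RR]
  rd: (w>>8)&0xf=0x2 → cx
  rs: (w>>4)&0xf=0xe → r14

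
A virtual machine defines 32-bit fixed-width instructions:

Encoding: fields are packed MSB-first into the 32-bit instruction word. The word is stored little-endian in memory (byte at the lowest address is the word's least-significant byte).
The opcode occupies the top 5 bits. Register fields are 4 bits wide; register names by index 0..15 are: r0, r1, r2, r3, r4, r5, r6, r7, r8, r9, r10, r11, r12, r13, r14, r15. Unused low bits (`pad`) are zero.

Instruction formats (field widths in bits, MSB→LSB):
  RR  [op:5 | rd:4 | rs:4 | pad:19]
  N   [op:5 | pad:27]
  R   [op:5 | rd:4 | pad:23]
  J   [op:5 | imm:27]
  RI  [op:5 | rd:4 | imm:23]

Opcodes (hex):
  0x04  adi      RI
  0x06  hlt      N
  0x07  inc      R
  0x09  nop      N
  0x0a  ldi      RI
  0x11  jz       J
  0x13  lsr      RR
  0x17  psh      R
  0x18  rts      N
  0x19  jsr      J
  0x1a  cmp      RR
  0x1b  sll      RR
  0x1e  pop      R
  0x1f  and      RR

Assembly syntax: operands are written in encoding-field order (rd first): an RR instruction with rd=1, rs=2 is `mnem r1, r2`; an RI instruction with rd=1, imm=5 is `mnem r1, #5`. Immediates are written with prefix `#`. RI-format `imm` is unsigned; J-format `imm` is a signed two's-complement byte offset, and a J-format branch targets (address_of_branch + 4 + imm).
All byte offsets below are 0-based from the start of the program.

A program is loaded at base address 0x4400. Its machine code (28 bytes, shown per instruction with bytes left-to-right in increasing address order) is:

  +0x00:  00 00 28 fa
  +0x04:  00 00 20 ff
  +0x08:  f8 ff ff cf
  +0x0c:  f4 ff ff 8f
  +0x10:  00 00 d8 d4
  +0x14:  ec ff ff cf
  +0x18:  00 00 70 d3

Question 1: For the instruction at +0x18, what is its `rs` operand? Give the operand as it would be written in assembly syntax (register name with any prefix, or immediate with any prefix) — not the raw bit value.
+0x18: 00 00 70 d3 ⇒ word 0xd3700000 (little)
  top 5b → 0x1a → cmp [RR]
  rd@[26:23]=0x6 ⇒ r6
  rs@[22:19]=0xe ⇒ r14

r14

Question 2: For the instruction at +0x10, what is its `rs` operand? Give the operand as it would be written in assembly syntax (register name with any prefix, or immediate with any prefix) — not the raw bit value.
+0x10: 00 00 d8 d4 ⇒ word 0xd4d80000 (little)
  top 5b → 0x1a → cmp [RR]
  rd: (w>>23)&0xf=0x9 → r9
  rs: (w>>19)&0xf=0xb → r11

r11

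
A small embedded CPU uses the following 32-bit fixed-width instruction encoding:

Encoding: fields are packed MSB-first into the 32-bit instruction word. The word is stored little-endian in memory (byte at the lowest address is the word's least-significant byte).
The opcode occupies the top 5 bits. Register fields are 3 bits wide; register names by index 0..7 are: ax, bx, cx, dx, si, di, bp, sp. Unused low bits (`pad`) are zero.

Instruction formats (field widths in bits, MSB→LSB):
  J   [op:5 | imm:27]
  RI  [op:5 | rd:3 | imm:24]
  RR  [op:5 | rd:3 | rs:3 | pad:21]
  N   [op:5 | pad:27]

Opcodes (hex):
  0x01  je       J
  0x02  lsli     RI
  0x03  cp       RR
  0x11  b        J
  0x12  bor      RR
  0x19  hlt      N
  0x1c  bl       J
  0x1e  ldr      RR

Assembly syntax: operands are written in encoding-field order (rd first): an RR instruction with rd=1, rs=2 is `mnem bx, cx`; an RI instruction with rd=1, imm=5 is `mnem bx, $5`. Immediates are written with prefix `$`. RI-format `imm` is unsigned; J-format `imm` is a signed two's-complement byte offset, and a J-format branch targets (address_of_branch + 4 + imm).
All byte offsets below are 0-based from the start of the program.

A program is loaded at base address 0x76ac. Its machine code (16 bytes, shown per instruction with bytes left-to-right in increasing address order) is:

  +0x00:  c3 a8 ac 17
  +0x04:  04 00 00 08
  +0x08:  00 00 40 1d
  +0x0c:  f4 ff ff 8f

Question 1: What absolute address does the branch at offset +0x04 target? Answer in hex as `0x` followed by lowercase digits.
+0x04: 04 00 00 08 ⇒ word 0x08000004 (little)
  top 5b → 0x1 → je [J]
  imm: (w>>0)&0x7ffffff=0x4 → $4
  target = base 0x76ac + off 0x04 + 4 + imm 4 = 0x76b8

0x76b8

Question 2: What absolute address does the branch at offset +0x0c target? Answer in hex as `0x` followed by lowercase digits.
[0c] f4 ff ff 8f → 0x8ffffff4
  top 5b → 0x11 → b [J]
  imm: (w>>0)&0x7ffffff=0x7fffff4 (s27→-12) → $-12
  target = base 0x76ac + off 0x0c + 4 + imm -12 = 0x76b0

0x76b0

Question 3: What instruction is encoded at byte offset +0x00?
lsli sp, $11315395

off 0x00: read c3 a8 ac 17 as little → 0x17aca8c3
  top 5b → 0x2 → lsli [RI]
  rd: (w>>24)&0x7=0x7 → sp
  imm: (w>>0)&0xffffff=0xaca8c3 → $11315395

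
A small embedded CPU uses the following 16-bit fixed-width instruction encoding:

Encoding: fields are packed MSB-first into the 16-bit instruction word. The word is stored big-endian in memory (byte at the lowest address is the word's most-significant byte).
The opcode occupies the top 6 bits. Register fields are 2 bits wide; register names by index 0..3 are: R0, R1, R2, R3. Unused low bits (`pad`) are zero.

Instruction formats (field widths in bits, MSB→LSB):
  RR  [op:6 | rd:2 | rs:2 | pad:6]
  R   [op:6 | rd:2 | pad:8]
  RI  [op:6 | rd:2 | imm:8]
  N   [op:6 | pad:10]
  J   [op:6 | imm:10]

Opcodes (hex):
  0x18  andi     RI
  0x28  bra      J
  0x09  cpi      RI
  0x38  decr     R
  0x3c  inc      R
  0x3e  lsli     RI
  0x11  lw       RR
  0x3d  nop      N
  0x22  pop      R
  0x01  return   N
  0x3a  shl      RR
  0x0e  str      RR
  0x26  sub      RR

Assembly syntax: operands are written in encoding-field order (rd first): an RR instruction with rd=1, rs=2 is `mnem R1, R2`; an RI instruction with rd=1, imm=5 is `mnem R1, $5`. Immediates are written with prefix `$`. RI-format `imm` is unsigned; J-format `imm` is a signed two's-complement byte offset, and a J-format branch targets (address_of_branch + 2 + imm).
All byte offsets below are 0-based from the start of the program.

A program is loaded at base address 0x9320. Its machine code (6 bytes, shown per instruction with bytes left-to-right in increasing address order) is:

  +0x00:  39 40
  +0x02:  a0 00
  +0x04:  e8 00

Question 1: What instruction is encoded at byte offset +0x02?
bra $0

off 0x02: read a0 00 as big → 0xa000
  op=0xa000>>10=0x28 ⇒ bra (J)
  imm@[9:0]=0x0 ⇒ $0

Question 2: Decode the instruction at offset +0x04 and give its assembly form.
shl R0, R0

@+04  big-endian(e8 00) = 0xe800
  top 6b → 0x3a → shl [RR]
  rd@[9:8]=0x0 ⇒ R0
  rs@[7:6]=0x0 ⇒ R0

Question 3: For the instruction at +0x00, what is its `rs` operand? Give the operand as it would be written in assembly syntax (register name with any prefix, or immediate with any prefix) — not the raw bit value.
[00] 39 40 → 0x3940
  opcode bits[15:10]=0xe: str/RR
  [9:8] rd=1 = R1
  [7:6] rs=1 = R1

R1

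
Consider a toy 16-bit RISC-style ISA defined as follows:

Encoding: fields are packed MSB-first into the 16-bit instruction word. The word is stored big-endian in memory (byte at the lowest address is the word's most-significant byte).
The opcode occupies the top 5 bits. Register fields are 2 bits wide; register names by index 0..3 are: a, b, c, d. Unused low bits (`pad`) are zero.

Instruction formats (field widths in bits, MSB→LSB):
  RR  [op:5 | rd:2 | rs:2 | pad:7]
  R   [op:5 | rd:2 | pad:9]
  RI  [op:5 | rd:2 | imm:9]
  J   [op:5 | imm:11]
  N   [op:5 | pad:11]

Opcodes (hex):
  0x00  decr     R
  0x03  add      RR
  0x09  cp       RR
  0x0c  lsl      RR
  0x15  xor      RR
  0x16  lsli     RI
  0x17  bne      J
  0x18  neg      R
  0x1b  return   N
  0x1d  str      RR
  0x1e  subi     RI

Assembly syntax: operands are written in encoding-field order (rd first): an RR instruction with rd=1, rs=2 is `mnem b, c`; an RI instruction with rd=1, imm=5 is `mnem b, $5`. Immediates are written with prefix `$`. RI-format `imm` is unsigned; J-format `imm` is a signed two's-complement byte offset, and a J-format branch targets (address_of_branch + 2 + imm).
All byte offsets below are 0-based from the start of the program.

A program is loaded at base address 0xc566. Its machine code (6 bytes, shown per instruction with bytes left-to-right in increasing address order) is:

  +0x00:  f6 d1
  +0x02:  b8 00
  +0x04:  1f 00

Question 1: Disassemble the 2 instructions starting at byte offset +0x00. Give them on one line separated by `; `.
subi d, $209; bne $0

@+00  big-endian(f6 d1) = 0xf6d1
  top 5b → 0x1e → subi [RI]
  rd@[10:9]=0x3 ⇒ d
  imm@[8:0]=0xd1 ⇒ $209
@+02  big-endian(b8 00) = 0xb800
  top 5b → 0x17 → bne [J]
  imm@[10:0]=0x0 ⇒ $0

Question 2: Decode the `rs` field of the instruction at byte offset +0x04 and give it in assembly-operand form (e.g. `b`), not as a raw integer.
c

@+04  big-endian(1f 00) = 0x1f00
  opcode bits[15:11]=0x3: add/RR
  [10:9] rd=3 = d
  [8:7] rs=2 = c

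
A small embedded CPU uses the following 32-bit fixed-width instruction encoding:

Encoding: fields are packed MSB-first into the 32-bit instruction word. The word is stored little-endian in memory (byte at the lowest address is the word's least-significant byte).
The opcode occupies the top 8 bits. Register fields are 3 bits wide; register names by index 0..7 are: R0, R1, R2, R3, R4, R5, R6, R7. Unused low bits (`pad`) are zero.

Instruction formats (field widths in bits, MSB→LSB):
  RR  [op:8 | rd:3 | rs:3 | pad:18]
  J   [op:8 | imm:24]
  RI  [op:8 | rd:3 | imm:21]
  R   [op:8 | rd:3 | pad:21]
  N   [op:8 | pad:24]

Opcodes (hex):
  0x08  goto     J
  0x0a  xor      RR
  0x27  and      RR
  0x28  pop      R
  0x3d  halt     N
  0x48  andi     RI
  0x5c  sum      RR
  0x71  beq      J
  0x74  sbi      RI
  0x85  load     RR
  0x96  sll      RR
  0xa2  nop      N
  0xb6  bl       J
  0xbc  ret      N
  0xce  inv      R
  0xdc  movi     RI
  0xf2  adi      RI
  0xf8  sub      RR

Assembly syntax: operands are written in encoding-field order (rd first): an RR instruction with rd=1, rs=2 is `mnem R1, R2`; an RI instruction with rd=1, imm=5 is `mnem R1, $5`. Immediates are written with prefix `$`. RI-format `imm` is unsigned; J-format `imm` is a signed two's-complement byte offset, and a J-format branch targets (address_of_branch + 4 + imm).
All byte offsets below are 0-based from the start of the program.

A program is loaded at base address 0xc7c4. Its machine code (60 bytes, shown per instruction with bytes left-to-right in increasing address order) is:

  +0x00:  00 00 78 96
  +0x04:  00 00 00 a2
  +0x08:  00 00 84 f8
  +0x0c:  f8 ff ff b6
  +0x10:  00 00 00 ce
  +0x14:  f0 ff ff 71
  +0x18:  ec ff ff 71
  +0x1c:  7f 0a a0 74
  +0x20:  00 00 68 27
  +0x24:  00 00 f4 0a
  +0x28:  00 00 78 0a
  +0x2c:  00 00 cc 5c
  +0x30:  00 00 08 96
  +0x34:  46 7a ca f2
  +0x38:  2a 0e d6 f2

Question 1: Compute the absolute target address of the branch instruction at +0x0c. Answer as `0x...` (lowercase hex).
[0c] f8 ff ff b6 → 0xb6fffff8
  top 8b → 0xb6 → bl [J]
  imm@[23:0]=0xfffff8 (s24→-8) ⇒ $-8
  target = base 0xc7c4 + off 0x0c + 4 + imm -8 = 0xc7cc

0xc7cc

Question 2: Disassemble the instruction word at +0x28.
[28] 00 00 78 0a → 0x0a780000
  opcode bits[31:24]=0xa: xor/RR
  rd@[23:21]=0x3 ⇒ R3
  rs@[20:18]=0x6 ⇒ R6

xor R3, R6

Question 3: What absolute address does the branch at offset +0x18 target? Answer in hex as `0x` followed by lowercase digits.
0xc7cc

+0x18: ec ff ff 71 ⇒ word 0x71ffffec (little)
  opcode bits[31:24]=0x71: beq/J
  [23:0] imm=16777196 (s24→-20) = $-20
  target = base 0xc7c4 + off 0x18 + 4 + imm -20 = 0xc7cc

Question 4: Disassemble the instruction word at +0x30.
@+30  little-endian(00 00 08 96) = 0x96080000
  opcode bits[31:24]=0x96: sll/RR
  [23:21] rd=0 = R0
  [20:18] rs=2 = R2

sll R0, R2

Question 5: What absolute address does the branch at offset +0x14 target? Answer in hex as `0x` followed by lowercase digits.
0xc7cc

off 0x14: read f0 ff ff 71 as little → 0x71fffff0
  opcode bits[31:24]=0x71: beq/J
  imm@[23:0]=0xfffff0 (s24→-16) ⇒ $-16
  target = base 0xc7c4 + off 0x14 + 4 + imm -16 = 0xc7cc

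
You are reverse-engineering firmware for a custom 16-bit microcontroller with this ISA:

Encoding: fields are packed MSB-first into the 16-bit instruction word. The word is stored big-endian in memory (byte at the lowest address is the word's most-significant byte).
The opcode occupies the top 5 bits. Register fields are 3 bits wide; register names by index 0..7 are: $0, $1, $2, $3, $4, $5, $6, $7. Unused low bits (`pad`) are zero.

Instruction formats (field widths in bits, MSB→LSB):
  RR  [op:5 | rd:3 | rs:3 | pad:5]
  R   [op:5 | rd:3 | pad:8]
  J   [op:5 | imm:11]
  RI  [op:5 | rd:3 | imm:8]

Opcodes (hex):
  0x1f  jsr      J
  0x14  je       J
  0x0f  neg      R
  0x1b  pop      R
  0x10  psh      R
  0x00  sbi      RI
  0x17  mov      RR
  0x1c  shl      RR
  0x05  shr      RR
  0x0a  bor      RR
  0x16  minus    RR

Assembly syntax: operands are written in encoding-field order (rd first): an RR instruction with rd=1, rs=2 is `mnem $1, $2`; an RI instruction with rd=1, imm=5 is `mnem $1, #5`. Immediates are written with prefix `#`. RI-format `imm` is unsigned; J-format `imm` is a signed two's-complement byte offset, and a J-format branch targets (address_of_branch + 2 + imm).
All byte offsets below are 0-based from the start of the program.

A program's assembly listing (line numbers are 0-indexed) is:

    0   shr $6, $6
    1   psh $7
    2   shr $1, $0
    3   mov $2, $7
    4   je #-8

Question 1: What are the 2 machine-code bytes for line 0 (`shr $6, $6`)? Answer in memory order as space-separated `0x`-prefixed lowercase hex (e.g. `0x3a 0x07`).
0. shr fields op=0x5:5|rd=6:3|rs=6:3|pad=0:5 → word 2ec0h → 2e c0

0x2e 0xc0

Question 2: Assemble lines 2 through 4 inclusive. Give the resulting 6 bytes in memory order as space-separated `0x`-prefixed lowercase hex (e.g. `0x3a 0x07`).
2. shr fields op=0x5:5|rd=1:3|rs=0:3|pad=0:5 → word 2900h → 29 00
3. mov fields op=0x17:5|rd=2:3|rs=7:3|pad=0:5 → word bae0h → ba e0
4. je fields op=0x14:5|imm=-8:11 → word a7f8h → a7 f8

0x29 0x00 0xba 0xe0 0xa7 0xf8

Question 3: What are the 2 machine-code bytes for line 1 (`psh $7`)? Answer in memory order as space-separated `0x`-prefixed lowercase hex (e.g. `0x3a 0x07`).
1. psh fields op=0x10:5|rd=7:3|pad=0:8 → word 8700h → 87 00

0x87 0x00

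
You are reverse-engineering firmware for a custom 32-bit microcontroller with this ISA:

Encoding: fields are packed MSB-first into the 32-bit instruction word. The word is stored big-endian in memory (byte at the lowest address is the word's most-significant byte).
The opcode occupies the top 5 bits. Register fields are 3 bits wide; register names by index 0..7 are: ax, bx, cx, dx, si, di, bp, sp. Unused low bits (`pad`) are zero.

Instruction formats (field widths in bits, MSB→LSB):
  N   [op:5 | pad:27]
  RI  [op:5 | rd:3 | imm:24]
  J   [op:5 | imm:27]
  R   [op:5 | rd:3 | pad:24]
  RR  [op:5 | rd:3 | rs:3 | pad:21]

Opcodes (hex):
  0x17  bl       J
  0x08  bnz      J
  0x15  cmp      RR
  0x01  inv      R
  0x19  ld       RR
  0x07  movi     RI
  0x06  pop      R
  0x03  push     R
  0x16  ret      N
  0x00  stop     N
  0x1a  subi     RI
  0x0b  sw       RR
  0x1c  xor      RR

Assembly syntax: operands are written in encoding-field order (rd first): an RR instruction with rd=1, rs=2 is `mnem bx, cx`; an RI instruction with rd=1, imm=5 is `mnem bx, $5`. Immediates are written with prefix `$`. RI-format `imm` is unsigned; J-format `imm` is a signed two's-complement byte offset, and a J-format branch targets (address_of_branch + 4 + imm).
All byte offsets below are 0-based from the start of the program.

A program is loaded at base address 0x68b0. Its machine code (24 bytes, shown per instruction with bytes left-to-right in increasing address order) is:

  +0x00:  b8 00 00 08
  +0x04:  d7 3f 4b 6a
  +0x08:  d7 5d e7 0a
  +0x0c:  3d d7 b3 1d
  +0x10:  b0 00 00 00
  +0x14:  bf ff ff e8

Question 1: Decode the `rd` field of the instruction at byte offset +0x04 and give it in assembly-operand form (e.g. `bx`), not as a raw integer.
@+04  big-endian(d7 3f 4b 6a) = 0xd73f4b6a
  top 5b → 0x1a → subi [RI]
  rd@[26:24]=0x7 ⇒ sp
  imm@[23:0]=0x3f4b6a ⇒ $4148074

sp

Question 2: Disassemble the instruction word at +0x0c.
+0x0c: 3d d7 b3 1d ⇒ word 0x3dd7b31d (big)
  top 5b → 0x7 → movi [RI]
  [26:24] rd=5 = di
  [23:0] imm=14136093 = $14136093

movi di, $14136093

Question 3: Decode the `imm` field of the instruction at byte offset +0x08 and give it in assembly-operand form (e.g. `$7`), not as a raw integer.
$6153994

off 0x08: read d7 5d e7 0a as big → 0xd75de70a
  op=0xd75de70a>>27=0x1a ⇒ subi (RI)
  rd: (w>>24)&0x7=0x7 → sp
  imm: (w>>0)&0xffffff=0x5de70a → $6153994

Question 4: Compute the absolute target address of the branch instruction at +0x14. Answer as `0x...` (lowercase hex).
0x68b0

off 0x14: read bf ff ff e8 as big → 0xbfffffe8
  op=0xbfffffe8>>27=0x17 ⇒ bl (J)
  imm: (w>>0)&0x7ffffff=0x7ffffe8 (s27→-24) → $-24
  target = base 0x68b0 + off 0x14 + 4 + imm -24 = 0x68b0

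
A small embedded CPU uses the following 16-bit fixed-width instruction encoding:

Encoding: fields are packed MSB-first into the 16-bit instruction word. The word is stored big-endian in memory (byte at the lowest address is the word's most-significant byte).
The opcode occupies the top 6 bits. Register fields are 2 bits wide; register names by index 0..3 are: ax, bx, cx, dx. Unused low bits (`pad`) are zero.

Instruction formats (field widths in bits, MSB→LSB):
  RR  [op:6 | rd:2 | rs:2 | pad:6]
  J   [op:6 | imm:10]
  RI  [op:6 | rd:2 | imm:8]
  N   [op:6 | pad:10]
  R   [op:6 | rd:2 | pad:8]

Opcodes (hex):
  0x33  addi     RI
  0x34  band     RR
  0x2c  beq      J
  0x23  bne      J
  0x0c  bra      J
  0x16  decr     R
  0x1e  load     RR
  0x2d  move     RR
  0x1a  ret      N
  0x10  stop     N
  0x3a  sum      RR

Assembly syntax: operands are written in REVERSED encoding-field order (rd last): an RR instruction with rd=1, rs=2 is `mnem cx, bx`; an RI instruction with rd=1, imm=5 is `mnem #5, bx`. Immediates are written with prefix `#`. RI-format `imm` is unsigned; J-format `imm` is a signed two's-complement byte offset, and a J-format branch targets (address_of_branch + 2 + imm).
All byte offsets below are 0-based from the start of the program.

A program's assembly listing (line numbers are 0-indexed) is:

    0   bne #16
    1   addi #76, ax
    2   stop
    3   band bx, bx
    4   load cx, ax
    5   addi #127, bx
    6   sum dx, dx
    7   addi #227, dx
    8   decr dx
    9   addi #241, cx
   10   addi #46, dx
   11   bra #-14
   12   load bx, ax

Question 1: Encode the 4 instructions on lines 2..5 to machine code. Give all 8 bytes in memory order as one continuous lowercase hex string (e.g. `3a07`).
4000d1407880cd7f

line 2 (stop): pack op=0x10:6|pad=0:10 = 0x4000; big→ 40 00
line 3 (band): pack op=0x34:6|rd=1:2|rs=1:2|pad=0:6 = 0xd140; big→ d1 40
line 4 (load): pack op=0x1e:6|rd=0:2|rs=2:2|pad=0:6 = 0x7880; big→ 78 80
line 5 (addi): pack op=0x33:6|rd=1:2|imm=127:8 = 0xcd7f; big→ cd 7f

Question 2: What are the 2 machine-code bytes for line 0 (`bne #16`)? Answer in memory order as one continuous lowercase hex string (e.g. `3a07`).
line 0 (bne): pack op=0x23:6|imm=16:10 = 0x8c10; big→ 8c 10

8c10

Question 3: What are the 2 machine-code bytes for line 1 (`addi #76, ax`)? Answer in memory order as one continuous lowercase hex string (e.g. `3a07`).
1. addi fields op=0x33:6|rd=0:2|imm=76:8 → word cc4ch → cc 4c

cc4c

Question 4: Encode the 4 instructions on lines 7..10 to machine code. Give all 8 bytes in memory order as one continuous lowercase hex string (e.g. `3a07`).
cfe35b00cef1cf2e

line 7 (addi): pack op=0x33:6|rd=3:2|imm=227:8 = 0xcfe3; big→ cf e3
line 8 (decr): pack op=0x16:6|rd=3:2|pad=0:8 = 0x5b00; big→ 5b 00
line 9 (addi): pack op=0x33:6|rd=2:2|imm=241:8 = 0xcef1; big→ ce f1
line 10 (addi): pack op=0x33:6|rd=3:2|imm=46:8 = 0xcf2e; big→ cf 2e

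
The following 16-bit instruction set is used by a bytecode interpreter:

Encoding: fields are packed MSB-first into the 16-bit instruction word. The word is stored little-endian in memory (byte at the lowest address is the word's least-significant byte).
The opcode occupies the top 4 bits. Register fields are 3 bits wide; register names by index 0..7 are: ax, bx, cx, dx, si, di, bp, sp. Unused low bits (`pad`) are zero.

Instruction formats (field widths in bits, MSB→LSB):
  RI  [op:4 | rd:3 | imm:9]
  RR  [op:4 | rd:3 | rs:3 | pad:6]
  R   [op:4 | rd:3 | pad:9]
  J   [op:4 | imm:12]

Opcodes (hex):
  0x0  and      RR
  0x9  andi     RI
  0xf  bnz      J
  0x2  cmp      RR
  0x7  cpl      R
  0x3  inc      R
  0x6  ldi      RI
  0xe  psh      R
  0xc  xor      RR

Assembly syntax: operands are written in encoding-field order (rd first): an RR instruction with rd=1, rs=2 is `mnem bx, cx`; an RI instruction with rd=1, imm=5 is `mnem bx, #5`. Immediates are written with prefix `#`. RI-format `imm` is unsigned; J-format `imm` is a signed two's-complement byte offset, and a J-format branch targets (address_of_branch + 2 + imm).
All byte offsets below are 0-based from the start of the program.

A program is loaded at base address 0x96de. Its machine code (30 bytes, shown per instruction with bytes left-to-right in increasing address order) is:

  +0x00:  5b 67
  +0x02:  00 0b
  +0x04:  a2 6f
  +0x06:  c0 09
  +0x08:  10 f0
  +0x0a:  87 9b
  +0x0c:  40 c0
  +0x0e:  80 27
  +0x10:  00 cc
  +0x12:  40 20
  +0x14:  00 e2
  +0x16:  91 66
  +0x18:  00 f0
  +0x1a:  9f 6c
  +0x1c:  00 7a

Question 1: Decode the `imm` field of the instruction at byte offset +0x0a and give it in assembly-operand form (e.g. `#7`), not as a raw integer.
#391

+0x0a: 87 9b ⇒ word 0x9b87 (little)
  opcode bits[15:12]=0x9: andi/RI
  rd: (w>>9)&0x7=0x5 → di
  imm: (w>>0)&0x1ff=0x187 → #391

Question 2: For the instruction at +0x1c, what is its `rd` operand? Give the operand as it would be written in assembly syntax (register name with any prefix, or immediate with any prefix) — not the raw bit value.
di

@+1c  little-endian(00 7a) = 0x7a00
  op=0x7a00>>12=0x7 ⇒ cpl (R)
  [11:9] rd=5 = di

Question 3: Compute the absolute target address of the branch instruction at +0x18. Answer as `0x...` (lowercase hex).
0x96f8

[18] 00 f0 → 0xf000
  opcode bits[15:12]=0xf: bnz/J
  imm@[11:0]=0x0 ⇒ #0
  target = base 0x96de + off 0x18 + 2 + imm 0 = 0x96f8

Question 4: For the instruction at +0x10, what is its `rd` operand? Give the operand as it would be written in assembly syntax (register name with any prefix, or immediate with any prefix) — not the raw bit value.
+0x10: 00 cc ⇒ word 0xcc00 (little)
  opcode bits[15:12]=0xc: xor/RR
  [11:9] rd=6 = bp
  [8:6] rs=0 = ax

bp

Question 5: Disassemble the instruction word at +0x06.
+0x06: c0 09 ⇒ word 0x09c0 (little)
  op=0x09c0>>12=0x0 ⇒ and (RR)
  rd: (w>>9)&0x7=0x4 → si
  rs: (w>>6)&0x7=0x7 → sp

and si, sp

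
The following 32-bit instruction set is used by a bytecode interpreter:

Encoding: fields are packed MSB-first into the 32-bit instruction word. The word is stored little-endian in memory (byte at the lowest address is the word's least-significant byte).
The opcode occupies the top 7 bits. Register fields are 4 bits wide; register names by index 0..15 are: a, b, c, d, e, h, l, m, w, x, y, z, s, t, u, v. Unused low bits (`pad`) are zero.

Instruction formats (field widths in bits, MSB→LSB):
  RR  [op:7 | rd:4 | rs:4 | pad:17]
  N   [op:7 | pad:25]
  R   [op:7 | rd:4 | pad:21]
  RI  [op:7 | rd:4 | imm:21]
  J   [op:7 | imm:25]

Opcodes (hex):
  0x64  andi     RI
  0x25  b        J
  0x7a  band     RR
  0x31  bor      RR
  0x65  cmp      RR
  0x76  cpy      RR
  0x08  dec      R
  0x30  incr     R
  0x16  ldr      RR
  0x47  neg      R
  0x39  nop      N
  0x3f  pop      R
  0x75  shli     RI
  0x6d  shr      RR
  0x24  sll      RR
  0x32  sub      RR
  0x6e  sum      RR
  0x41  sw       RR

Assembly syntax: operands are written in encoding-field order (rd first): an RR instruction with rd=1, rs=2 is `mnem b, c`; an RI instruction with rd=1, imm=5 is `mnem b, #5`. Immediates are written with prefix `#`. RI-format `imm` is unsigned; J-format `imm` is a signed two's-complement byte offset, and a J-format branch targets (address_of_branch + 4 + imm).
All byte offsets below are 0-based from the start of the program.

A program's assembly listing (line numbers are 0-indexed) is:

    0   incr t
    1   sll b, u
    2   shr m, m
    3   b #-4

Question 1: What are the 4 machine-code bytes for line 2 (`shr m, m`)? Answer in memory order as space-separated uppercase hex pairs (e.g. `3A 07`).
L2: shr op=0x6d:7|rd=7:4|rs=7:4|pad=0:17 ⇒ 0xdaee0000 ⇒ little 00 00 ee da

00 00 EE DA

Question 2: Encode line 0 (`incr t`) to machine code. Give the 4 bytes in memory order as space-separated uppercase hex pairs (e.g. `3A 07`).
L0: incr op=0x30:7|rd=13:4|pad=0:21 ⇒ 0x61a00000 ⇒ little 00 00 a0 61

00 00 A0 61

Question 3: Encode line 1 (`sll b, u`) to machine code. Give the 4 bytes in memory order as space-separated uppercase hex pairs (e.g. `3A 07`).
00 00 3C 48

1. sll fields op=0x24:7|rd=1:4|rs=14:4|pad=0:17 → word 483c0000h → 00 00 3c 48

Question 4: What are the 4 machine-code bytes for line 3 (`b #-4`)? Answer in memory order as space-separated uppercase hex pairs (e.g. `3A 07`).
FC FF FF 4B

line 3 (b): pack op=0x25:7|imm=-4:25 = 0x4bfffffc; little→ fc ff ff 4b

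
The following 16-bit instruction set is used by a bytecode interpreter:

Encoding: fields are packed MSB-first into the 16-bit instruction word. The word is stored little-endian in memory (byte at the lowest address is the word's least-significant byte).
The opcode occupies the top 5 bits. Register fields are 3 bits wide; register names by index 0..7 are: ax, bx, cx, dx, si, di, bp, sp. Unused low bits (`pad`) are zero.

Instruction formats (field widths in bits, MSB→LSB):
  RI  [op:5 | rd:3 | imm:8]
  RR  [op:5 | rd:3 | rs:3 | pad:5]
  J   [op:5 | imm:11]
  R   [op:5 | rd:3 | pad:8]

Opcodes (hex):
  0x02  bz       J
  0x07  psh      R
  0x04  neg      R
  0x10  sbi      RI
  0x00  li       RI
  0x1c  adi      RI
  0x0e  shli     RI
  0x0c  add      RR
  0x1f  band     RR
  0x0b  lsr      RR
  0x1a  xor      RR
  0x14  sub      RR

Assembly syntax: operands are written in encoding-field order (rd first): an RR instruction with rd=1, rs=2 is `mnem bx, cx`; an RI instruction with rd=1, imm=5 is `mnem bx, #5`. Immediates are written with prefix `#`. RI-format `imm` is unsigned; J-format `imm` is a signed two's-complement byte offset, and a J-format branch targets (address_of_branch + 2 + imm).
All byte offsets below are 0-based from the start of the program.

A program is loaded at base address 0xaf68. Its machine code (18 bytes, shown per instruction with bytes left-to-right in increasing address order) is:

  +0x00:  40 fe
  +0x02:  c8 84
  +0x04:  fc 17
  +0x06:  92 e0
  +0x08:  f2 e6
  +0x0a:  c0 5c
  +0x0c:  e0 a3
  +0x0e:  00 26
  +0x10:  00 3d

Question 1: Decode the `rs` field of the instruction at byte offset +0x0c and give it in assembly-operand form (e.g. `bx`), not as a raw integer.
sp

off 0x0c: read e0 a3 as little → 0xa3e0
  op=0xa3e0>>11=0x14 ⇒ sub (RR)
  rd: (w>>8)&0x7=0x3 → dx
  rs: (w>>5)&0x7=0x7 → sp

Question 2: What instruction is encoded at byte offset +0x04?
bz #-4

[04] fc 17 → 0x17fc
  top 5b → 0x2 → bz [J]
  imm@[10:0]=0x7fc (s11→-4) ⇒ #-4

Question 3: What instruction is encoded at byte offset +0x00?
band bp, cx

+0x00: 40 fe ⇒ word 0xfe40 (little)
  top 5b → 0x1f → band [RR]
  rd@[10:8]=0x6 ⇒ bp
  rs@[7:5]=0x2 ⇒ cx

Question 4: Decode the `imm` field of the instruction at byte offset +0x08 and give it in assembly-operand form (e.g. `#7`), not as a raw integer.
off 0x08: read f2 e6 as little → 0xe6f2
  top 5b → 0x1c → adi [RI]
  [10:8] rd=6 = bp
  [7:0] imm=242 = #242

#242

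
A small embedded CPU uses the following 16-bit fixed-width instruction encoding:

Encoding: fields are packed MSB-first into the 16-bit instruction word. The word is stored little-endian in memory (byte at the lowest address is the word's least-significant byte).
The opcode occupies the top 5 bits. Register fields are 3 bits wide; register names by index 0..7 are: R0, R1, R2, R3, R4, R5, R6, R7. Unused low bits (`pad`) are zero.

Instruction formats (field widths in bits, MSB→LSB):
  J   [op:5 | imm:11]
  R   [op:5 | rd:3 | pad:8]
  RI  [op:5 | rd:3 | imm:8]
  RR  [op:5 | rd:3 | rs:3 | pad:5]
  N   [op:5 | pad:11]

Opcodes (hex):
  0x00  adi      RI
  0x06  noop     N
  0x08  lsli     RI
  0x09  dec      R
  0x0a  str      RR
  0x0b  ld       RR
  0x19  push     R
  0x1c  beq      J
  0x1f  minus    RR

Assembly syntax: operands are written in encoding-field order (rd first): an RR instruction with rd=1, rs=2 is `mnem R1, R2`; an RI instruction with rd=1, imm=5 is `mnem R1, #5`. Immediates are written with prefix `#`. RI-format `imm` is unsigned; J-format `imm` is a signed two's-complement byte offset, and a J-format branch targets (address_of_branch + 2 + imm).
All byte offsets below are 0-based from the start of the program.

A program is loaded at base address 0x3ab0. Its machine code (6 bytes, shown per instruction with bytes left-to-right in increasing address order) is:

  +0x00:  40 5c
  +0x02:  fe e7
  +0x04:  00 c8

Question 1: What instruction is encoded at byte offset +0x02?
@+02  little-endian(fe e7) = 0xe7fe
  opcode bits[15:11]=0x1c: beq/J
  imm@[10:0]=0x7fe (s11→-2) ⇒ #-2

beq #-2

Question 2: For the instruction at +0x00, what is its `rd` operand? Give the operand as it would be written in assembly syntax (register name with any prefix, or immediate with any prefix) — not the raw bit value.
@+00  little-endian(40 5c) = 0x5c40
  op=0x5c40>>11=0xb ⇒ ld (RR)
  rd@[10:8]=0x4 ⇒ R4
  rs@[7:5]=0x2 ⇒ R2

R4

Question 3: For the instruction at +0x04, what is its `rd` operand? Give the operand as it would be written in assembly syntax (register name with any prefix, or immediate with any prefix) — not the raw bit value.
@+04  little-endian(00 c8) = 0xc800
  top 5b → 0x19 → push [R]
  rd@[10:8]=0x0 ⇒ R0

R0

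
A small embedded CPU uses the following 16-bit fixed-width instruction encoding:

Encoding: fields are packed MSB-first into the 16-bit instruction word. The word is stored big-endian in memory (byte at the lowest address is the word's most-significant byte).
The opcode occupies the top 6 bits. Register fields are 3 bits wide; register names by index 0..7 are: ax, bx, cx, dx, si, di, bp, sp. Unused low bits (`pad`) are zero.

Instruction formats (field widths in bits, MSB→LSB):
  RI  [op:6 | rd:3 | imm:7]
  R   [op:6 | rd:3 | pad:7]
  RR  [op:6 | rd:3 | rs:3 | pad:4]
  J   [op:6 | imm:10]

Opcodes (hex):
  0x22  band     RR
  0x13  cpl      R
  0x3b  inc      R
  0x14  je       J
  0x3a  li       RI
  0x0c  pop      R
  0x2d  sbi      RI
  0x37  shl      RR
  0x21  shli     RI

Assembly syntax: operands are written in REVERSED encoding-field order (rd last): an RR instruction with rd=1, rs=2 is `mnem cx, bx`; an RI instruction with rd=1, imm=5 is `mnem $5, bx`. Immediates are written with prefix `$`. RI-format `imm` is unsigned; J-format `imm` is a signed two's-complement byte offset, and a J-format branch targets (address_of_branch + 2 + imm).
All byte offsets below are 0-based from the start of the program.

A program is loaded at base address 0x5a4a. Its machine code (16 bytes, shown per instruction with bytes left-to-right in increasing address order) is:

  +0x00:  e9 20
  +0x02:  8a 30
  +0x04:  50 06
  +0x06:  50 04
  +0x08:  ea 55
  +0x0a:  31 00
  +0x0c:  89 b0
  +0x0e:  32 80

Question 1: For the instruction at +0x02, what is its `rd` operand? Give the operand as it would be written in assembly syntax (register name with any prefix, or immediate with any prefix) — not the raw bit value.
off 0x02: read 8a 30 as big → 0x8a30
  top 6b → 0x22 → band [RR]
  [9:7] rd=4 = si
  [6:4] rs=3 = dx

si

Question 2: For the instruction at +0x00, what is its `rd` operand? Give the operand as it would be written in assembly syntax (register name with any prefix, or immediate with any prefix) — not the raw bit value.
off 0x00: read e9 20 as big → 0xe920
  top 6b → 0x3a → li [RI]
  [9:7] rd=2 = cx
  [6:0] imm=32 = $32

cx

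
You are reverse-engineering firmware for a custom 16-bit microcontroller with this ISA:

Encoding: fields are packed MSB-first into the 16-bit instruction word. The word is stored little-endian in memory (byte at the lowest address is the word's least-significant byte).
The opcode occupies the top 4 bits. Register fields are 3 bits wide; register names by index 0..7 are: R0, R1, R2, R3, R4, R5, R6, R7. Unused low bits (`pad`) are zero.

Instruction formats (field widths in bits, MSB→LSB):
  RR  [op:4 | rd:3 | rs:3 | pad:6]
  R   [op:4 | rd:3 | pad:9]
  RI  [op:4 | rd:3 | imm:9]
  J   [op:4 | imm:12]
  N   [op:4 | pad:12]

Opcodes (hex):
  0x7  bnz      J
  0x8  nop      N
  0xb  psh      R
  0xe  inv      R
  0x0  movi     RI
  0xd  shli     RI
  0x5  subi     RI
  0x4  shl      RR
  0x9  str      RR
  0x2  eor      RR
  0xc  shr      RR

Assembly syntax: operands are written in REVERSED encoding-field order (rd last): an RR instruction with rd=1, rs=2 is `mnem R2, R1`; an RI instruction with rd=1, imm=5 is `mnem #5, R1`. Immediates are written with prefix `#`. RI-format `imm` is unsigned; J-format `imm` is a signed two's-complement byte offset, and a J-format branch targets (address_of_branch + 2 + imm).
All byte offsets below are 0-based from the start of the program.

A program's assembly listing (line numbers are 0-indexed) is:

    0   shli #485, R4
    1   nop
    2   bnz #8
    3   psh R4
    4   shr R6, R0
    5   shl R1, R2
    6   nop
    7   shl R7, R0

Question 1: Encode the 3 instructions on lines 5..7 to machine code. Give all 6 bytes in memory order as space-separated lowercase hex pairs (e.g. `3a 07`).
40 44 00 80 c0 41

line 5 (shl): pack op=0x4:4|rd=2:3|rs=1:3|pad=0:6 = 0x4440; little→ 40 44
line 6 (nop): pack op=0x8:4|pad=0:12 = 0x8000; little→ 00 80
line 7 (shl): pack op=0x4:4|rd=0:3|rs=7:3|pad=0:6 = 0x41c0; little→ c0 41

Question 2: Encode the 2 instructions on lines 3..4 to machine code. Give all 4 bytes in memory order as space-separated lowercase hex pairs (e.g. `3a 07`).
3. psh fields op=0xb:4|rd=4:3|pad=0:9 → word b800h → 00 b8
4. shr fields op=0xc:4|rd=0:3|rs=6:3|pad=0:6 → word c180h → 80 c1

00 b8 80 c1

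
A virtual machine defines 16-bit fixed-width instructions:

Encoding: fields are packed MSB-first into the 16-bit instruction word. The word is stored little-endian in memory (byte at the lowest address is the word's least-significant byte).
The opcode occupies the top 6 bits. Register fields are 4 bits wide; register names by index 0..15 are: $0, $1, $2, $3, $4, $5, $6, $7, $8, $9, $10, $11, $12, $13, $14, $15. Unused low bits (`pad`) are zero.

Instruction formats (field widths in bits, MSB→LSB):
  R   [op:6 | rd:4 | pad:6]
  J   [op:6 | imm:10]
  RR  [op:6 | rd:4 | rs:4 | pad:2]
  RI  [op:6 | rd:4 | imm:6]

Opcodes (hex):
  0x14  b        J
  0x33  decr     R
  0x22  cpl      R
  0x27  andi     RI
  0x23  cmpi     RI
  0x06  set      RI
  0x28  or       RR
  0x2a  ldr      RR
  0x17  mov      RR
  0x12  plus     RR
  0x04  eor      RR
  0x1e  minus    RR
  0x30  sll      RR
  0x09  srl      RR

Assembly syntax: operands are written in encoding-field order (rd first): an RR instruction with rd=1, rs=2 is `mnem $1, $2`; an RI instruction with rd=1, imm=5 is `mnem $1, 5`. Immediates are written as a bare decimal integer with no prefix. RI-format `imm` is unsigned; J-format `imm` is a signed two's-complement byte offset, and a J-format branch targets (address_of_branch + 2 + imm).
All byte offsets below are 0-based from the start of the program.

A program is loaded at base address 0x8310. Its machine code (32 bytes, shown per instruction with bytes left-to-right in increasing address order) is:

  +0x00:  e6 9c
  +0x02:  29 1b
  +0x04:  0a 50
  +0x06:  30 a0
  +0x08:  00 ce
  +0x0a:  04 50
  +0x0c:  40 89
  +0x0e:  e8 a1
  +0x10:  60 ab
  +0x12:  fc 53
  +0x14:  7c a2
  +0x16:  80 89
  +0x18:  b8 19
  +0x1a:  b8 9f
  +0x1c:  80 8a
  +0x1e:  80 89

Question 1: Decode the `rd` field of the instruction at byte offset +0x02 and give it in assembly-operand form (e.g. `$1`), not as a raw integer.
+0x02: 29 1b ⇒ word 0x1b29 (little)
  top 6b → 0x6 → set [RI]
  [9:6] rd=12 = $12
  [5:0] imm=41 = 41

$12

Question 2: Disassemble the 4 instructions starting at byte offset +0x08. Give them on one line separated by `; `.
+0x08: 00 ce ⇒ word 0xce00 (little)
  op=0xce00>>10=0x33 ⇒ decr (R)
  [9:6] rd=8 = $8
+0x0a: 04 50 ⇒ word 0x5004 (little)
  op=0x5004>>10=0x14 ⇒ b (J)
  [9:0] imm=4 = 4
+0x0c: 40 89 ⇒ word 0x8940 (little)
  op=0x8940>>10=0x22 ⇒ cpl (R)
  [9:6] rd=5 = $5
+0x0e: e8 a1 ⇒ word 0xa1e8 (little)
  op=0xa1e8>>10=0x28 ⇒ or (RR)
  [9:6] rd=7 = $7
  [5:2] rs=10 = $10

decr $8; b 4; cpl $5; or $7, $10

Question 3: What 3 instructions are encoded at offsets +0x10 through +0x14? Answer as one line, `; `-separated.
@+10  little-endian(60 ab) = 0xab60
  top 6b → 0x2a → ldr [RR]
  [9:6] rd=13 = $13
  [5:2] rs=8 = $8
@+12  little-endian(fc 53) = 0x53fc
  top 6b → 0x14 → b [J]
  [9:0] imm=1020 (s10→-4) = -4
@+14  little-endian(7c a2) = 0xa27c
  top 6b → 0x28 → or [RR]
  [9:6] rd=9 = $9
  [5:2] rs=15 = $15

ldr $13, $8; b -4; or $9, $15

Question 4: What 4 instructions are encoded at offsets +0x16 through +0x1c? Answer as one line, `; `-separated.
cpl $6; set $6, 56; andi $14, 56; cpl $10

[16] 80 89 → 0x8980
  op=0x8980>>10=0x22 ⇒ cpl (R)
  [9:6] rd=6 = $6
[18] b8 19 → 0x19b8
  op=0x19b8>>10=0x6 ⇒ set (RI)
  [9:6] rd=6 = $6
  [5:0] imm=56 = 56
[1a] b8 9f → 0x9fb8
  op=0x9fb8>>10=0x27 ⇒ andi (RI)
  [9:6] rd=14 = $14
  [5:0] imm=56 = 56
[1c] 80 8a → 0x8a80
  op=0x8a80>>10=0x22 ⇒ cpl (R)
  [9:6] rd=10 = $10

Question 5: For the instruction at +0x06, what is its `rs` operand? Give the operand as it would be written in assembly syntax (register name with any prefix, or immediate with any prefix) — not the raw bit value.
$12

+0x06: 30 a0 ⇒ word 0xa030 (little)
  top 6b → 0x28 → or [RR]
  [9:6] rd=0 = $0
  [5:2] rs=12 = $12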